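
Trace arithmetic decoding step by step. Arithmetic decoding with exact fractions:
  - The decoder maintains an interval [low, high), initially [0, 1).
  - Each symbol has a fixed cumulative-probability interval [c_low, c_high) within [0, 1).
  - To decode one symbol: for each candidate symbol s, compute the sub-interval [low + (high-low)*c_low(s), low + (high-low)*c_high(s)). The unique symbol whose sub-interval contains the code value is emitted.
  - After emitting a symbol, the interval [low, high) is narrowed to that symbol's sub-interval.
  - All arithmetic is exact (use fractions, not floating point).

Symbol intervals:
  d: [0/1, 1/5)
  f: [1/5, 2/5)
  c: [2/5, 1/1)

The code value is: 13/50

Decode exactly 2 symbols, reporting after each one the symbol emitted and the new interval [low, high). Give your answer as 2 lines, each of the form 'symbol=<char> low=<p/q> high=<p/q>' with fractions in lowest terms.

Answer: symbol=f low=1/5 high=2/5
symbol=f low=6/25 high=7/25

Derivation:
Step 1: interval [0/1, 1/1), width = 1/1 - 0/1 = 1/1
  'd': [0/1 + 1/1*0/1, 0/1 + 1/1*1/5) = [0/1, 1/5)
  'f': [0/1 + 1/1*1/5, 0/1 + 1/1*2/5) = [1/5, 2/5) <- contains code 13/50
  'c': [0/1 + 1/1*2/5, 0/1 + 1/1*1/1) = [2/5, 1/1)
  emit 'f', narrow to [1/5, 2/5)
Step 2: interval [1/5, 2/5), width = 2/5 - 1/5 = 1/5
  'd': [1/5 + 1/5*0/1, 1/5 + 1/5*1/5) = [1/5, 6/25)
  'f': [1/5 + 1/5*1/5, 1/5 + 1/5*2/5) = [6/25, 7/25) <- contains code 13/50
  'c': [1/5 + 1/5*2/5, 1/5 + 1/5*1/1) = [7/25, 2/5)
  emit 'f', narrow to [6/25, 7/25)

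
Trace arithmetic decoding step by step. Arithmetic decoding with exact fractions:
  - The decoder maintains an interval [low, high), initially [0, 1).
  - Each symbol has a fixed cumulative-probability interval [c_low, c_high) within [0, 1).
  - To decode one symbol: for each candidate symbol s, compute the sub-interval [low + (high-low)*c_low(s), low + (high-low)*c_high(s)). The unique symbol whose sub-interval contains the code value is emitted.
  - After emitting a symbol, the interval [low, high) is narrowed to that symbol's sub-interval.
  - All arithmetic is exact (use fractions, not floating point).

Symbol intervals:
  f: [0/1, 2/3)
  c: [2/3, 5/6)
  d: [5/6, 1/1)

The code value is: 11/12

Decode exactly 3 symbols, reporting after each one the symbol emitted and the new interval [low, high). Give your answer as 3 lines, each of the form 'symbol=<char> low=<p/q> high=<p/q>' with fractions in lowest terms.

Step 1: interval [0/1, 1/1), width = 1/1 - 0/1 = 1/1
  'f': [0/1 + 1/1*0/1, 0/1 + 1/1*2/3) = [0/1, 2/3)
  'c': [0/1 + 1/1*2/3, 0/1 + 1/1*5/6) = [2/3, 5/6)
  'd': [0/1 + 1/1*5/6, 0/1 + 1/1*1/1) = [5/6, 1/1) <- contains code 11/12
  emit 'd', narrow to [5/6, 1/1)
Step 2: interval [5/6, 1/1), width = 1/1 - 5/6 = 1/6
  'f': [5/6 + 1/6*0/1, 5/6 + 1/6*2/3) = [5/6, 17/18) <- contains code 11/12
  'c': [5/6 + 1/6*2/3, 5/6 + 1/6*5/6) = [17/18, 35/36)
  'd': [5/6 + 1/6*5/6, 5/6 + 1/6*1/1) = [35/36, 1/1)
  emit 'f', narrow to [5/6, 17/18)
Step 3: interval [5/6, 17/18), width = 17/18 - 5/6 = 1/9
  'f': [5/6 + 1/9*0/1, 5/6 + 1/9*2/3) = [5/6, 49/54)
  'c': [5/6 + 1/9*2/3, 5/6 + 1/9*5/6) = [49/54, 25/27) <- contains code 11/12
  'd': [5/6 + 1/9*5/6, 5/6 + 1/9*1/1) = [25/27, 17/18)
  emit 'c', narrow to [49/54, 25/27)

Answer: symbol=d low=5/6 high=1/1
symbol=f low=5/6 high=17/18
symbol=c low=49/54 high=25/27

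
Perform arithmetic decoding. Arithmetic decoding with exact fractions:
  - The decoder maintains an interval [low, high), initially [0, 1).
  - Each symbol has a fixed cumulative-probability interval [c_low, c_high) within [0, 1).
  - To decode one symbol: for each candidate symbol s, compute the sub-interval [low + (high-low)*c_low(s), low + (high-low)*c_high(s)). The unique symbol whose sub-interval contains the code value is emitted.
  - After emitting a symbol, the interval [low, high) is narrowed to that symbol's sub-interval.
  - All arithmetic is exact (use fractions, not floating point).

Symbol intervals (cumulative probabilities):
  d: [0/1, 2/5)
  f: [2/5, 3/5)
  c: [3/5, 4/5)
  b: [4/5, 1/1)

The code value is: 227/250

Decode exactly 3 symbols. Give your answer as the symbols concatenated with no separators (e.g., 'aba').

Answer: bfc

Derivation:
Step 1: interval [0/1, 1/1), width = 1/1 - 0/1 = 1/1
  'd': [0/1 + 1/1*0/1, 0/1 + 1/1*2/5) = [0/1, 2/5)
  'f': [0/1 + 1/1*2/5, 0/1 + 1/1*3/5) = [2/5, 3/5)
  'c': [0/1 + 1/1*3/5, 0/1 + 1/1*4/5) = [3/5, 4/5)
  'b': [0/1 + 1/1*4/5, 0/1 + 1/1*1/1) = [4/5, 1/1) <- contains code 227/250
  emit 'b', narrow to [4/5, 1/1)
Step 2: interval [4/5, 1/1), width = 1/1 - 4/5 = 1/5
  'd': [4/5 + 1/5*0/1, 4/5 + 1/5*2/5) = [4/5, 22/25)
  'f': [4/5 + 1/5*2/5, 4/5 + 1/5*3/5) = [22/25, 23/25) <- contains code 227/250
  'c': [4/5 + 1/5*3/5, 4/5 + 1/5*4/5) = [23/25, 24/25)
  'b': [4/5 + 1/5*4/5, 4/5 + 1/5*1/1) = [24/25, 1/1)
  emit 'f', narrow to [22/25, 23/25)
Step 3: interval [22/25, 23/25), width = 23/25 - 22/25 = 1/25
  'd': [22/25 + 1/25*0/1, 22/25 + 1/25*2/5) = [22/25, 112/125)
  'f': [22/25 + 1/25*2/5, 22/25 + 1/25*3/5) = [112/125, 113/125)
  'c': [22/25 + 1/25*3/5, 22/25 + 1/25*4/5) = [113/125, 114/125) <- contains code 227/250
  'b': [22/25 + 1/25*4/5, 22/25 + 1/25*1/1) = [114/125, 23/25)
  emit 'c', narrow to [113/125, 114/125)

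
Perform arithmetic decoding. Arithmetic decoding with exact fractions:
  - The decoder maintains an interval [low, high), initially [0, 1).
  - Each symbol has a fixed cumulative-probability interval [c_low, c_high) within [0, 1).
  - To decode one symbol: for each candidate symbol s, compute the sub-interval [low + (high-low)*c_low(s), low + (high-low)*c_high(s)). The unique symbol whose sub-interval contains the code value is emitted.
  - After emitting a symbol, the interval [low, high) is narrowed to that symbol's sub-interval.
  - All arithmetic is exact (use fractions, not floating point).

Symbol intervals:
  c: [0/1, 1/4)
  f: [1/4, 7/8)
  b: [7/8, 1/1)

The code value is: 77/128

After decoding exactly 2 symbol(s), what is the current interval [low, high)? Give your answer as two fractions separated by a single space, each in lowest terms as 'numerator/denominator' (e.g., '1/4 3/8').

Answer: 13/32 51/64

Derivation:
Step 1: interval [0/1, 1/1), width = 1/1 - 0/1 = 1/1
  'c': [0/1 + 1/1*0/1, 0/1 + 1/1*1/4) = [0/1, 1/4)
  'f': [0/1 + 1/1*1/4, 0/1 + 1/1*7/8) = [1/4, 7/8) <- contains code 77/128
  'b': [0/1 + 1/1*7/8, 0/1 + 1/1*1/1) = [7/8, 1/1)
  emit 'f', narrow to [1/4, 7/8)
Step 2: interval [1/4, 7/8), width = 7/8 - 1/4 = 5/8
  'c': [1/4 + 5/8*0/1, 1/4 + 5/8*1/4) = [1/4, 13/32)
  'f': [1/4 + 5/8*1/4, 1/4 + 5/8*7/8) = [13/32, 51/64) <- contains code 77/128
  'b': [1/4 + 5/8*7/8, 1/4 + 5/8*1/1) = [51/64, 7/8)
  emit 'f', narrow to [13/32, 51/64)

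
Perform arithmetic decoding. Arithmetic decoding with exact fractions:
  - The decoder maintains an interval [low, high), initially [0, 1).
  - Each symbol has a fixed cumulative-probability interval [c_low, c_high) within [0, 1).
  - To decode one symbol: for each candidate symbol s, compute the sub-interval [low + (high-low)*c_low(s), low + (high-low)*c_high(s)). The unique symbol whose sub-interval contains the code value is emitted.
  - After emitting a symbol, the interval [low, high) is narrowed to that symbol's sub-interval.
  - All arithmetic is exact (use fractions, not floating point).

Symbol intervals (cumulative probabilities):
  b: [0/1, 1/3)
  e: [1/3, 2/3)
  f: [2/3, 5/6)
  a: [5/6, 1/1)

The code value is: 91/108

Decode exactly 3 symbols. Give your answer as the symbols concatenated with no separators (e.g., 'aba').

Step 1: interval [0/1, 1/1), width = 1/1 - 0/1 = 1/1
  'b': [0/1 + 1/1*0/1, 0/1 + 1/1*1/3) = [0/1, 1/3)
  'e': [0/1 + 1/1*1/3, 0/1 + 1/1*2/3) = [1/3, 2/3)
  'f': [0/1 + 1/1*2/3, 0/1 + 1/1*5/6) = [2/3, 5/6)
  'a': [0/1 + 1/1*5/6, 0/1 + 1/1*1/1) = [5/6, 1/1) <- contains code 91/108
  emit 'a', narrow to [5/6, 1/1)
Step 2: interval [5/6, 1/1), width = 1/1 - 5/6 = 1/6
  'b': [5/6 + 1/6*0/1, 5/6 + 1/6*1/3) = [5/6, 8/9) <- contains code 91/108
  'e': [5/6 + 1/6*1/3, 5/6 + 1/6*2/3) = [8/9, 17/18)
  'f': [5/6 + 1/6*2/3, 5/6 + 1/6*5/6) = [17/18, 35/36)
  'a': [5/6 + 1/6*5/6, 5/6 + 1/6*1/1) = [35/36, 1/1)
  emit 'b', narrow to [5/6, 8/9)
Step 3: interval [5/6, 8/9), width = 8/9 - 5/6 = 1/18
  'b': [5/6 + 1/18*0/1, 5/6 + 1/18*1/3) = [5/6, 23/27) <- contains code 91/108
  'e': [5/6 + 1/18*1/3, 5/6 + 1/18*2/3) = [23/27, 47/54)
  'f': [5/6 + 1/18*2/3, 5/6 + 1/18*5/6) = [47/54, 95/108)
  'a': [5/6 + 1/18*5/6, 5/6 + 1/18*1/1) = [95/108, 8/9)
  emit 'b', narrow to [5/6, 23/27)

Answer: abb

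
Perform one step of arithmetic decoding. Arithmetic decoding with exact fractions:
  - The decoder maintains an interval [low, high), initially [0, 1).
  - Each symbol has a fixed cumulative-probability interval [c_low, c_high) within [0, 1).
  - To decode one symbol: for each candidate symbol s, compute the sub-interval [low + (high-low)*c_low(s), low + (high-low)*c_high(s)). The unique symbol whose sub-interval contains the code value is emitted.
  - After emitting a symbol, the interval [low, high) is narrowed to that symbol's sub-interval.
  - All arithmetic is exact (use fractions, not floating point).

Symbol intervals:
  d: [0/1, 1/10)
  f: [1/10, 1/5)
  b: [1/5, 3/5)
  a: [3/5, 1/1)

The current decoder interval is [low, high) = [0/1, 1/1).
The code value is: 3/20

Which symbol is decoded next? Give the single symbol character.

Interval width = high − low = 1/1 − 0/1 = 1/1
Scaled code = (code − low) / width = (3/20 − 0/1) / 1/1 = 3/20
  d: [0/1, 1/10) 
  f: [1/10, 1/5) ← scaled code falls here ✓
  b: [1/5, 3/5) 
  a: [3/5, 1/1) 

Answer: f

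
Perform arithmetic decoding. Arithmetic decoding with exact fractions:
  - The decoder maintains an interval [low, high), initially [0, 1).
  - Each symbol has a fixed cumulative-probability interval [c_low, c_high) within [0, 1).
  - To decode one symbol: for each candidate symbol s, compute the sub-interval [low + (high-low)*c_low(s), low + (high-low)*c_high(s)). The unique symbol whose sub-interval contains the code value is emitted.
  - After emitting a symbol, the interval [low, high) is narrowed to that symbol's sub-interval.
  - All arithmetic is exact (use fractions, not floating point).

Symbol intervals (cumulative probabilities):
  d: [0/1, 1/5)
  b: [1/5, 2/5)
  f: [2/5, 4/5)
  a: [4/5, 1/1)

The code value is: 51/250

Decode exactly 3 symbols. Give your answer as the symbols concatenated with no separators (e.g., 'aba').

Answer: bdd

Derivation:
Step 1: interval [0/1, 1/1), width = 1/1 - 0/1 = 1/1
  'd': [0/1 + 1/1*0/1, 0/1 + 1/1*1/5) = [0/1, 1/5)
  'b': [0/1 + 1/1*1/5, 0/1 + 1/1*2/5) = [1/5, 2/5) <- contains code 51/250
  'f': [0/1 + 1/1*2/5, 0/1 + 1/1*4/5) = [2/5, 4/5)
  'a': [0/1 + 1/1*4/5, 0/1 + 1/1*1/1) = [4/5, 1/1)
  emit 'b', narrow to [1/5, 2/5)
Step 2: interval [1/5, 2/5), width = 2/5 - 1/5 = 1/5
  'd': [1/5 + 1/5*0/1, 1/5 + 1/5*1/5) = [1/5, 6/25) <- contains code 51/250
  'b': [1/5 + 1/5*1/5, 1/5 + 1/5*2/5) = [6/25, 7/25)
  'f': [1/5 + 1/5*2/5, 1/5 + 1/5*4/5) = [7/25, 9/25)
  'a': [1/5 + 1/5*4/5, 1/5 + 1/5*1/1) = [9/25, 2/5)
  emit 'd', narrow to [1/5, 6/25)
Step 3: interval [1/5, 6/25), width = 6/25 - 1/5 = 1/25
  'd': [1/5 + 1/25*0/1, 1/5 + 1/25*1/5) = [1/5, 26/125) <- contains code 51/250
  'b': [1/5 + 1/25*1/5, 1/5 + 1/25*2/5) = [26/125, 27/125)
  'f': [1/5 + 1/25*2/5, 1/5 + 1/25*4/5) = [27/125, 29/125)
  'a': [1/5 + 1/25*4/5, 1/5 + 1/25*1/1) = [29/125, 6/25)
  emit 'd', narrow to [1/5, 26/125)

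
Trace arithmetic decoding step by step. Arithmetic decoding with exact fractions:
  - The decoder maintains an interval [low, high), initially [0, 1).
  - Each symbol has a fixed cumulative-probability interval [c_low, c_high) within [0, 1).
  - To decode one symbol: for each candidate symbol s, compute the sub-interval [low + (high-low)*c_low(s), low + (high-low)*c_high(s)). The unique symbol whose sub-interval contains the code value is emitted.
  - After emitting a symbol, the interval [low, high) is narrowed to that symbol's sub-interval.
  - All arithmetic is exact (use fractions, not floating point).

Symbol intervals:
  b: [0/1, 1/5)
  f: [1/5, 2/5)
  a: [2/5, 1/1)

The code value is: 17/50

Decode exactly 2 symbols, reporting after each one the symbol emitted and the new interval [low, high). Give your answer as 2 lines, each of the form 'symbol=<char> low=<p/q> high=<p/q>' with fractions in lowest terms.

Answer: symbol=f low=1/5 high=2/5
symbol=a low=7/25 high=2/5

Derivation:
Step 1: interval [0/1, 1/1), width = 1/1 - 0/1 = 1/1
  'b': [0/1 + 1/1*0/1, 0/1 + 1/1*1/5) = [0/1, 1/5)
  'f': [0/1 + 1/1*1/5, 0/1 + 1/1*2/5) = [1/5, 2/5) <- contains code 17/50
  'a': [0/1 + 1/1*2/5, 0/1 + 1/1*1/1) = [2/5, 1/1)
  emit 'f', narrow to [1/5, 2/5)
Step 2: interval [1/5, 2/5), width = 2/5 - 1/5 = 1/5
  'b': [1/5 + 1/5*0/1, 1/5 + 1/5*1/5) = [1/5, 6/25)
  'f': [1/5 + 1/5*1/5, 1/5 + 1/5*2/5) = [6/25, 7/25)
  'a': [1/5 + 1/5*2/5, 1/5 + 1/5*1/1) = [7/25, 2/5) <- contains code 17/50
  emit 'a', narrow to [7/25, 2/5)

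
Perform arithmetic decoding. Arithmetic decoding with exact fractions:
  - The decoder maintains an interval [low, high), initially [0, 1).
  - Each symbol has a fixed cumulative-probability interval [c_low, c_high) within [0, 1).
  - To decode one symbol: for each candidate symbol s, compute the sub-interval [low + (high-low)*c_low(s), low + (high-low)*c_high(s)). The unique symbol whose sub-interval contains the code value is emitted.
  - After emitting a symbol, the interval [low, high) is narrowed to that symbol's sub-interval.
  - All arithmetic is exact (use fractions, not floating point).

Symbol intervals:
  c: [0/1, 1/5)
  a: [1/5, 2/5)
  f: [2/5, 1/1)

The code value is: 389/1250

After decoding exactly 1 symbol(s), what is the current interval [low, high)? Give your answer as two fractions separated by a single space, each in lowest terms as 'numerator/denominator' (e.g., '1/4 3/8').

Answer: 1/5 2/5

Derivation:
Step 1: interval [0/1, 1/1), width = 1/1 - 0/1 = 1/1
  'c': [0/1 + 1/1*0/1, 0/1 + 1/1*1/5) = [0/1, 1/5)
  'a': [0/1 + 1/1*1/5, 0/1 + 1/1*2/5) = [1/5, 2/5) <- contains code 389/1250
  'f': [0/1 + 1/1*2/5, 0/1 + 1/1*1/1) = [2/5, 1/1)
  emit 'a', narrow to [1/5, 2/5)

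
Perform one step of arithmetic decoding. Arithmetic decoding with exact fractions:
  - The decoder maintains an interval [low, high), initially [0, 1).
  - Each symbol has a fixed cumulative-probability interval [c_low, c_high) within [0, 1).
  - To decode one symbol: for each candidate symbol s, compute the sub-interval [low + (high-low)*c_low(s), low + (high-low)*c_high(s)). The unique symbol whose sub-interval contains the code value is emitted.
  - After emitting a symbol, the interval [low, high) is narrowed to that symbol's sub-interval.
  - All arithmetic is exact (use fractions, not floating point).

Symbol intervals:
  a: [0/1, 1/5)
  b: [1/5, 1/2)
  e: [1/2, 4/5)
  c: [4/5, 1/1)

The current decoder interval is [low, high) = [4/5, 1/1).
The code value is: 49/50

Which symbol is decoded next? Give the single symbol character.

Interval width = high − low = 1/1 − 4/5 = 1/5
Scaled code = (code − low) / width = (49/50 − 4/5) / 1/5 = 9/10
  a: [0/1, 1/5) 
  b: [1/5, 1/2) 
  e: [1/2, 4/5) 
  c: [4/5, 1/1) ← scaled code falls here ✓

Answer: c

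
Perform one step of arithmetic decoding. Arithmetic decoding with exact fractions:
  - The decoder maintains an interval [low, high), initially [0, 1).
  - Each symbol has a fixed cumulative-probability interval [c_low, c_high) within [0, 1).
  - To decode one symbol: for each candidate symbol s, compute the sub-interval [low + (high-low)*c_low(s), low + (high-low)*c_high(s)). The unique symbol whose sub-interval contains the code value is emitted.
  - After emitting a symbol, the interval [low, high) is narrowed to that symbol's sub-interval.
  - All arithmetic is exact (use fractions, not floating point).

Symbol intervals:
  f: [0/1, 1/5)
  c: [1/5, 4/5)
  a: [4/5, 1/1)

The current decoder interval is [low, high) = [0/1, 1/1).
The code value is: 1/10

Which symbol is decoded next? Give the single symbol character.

Answer: f

Derivation:
Interval width = high − low = 1/1 − 0/1 = 1/1
Scaled code = (code − low) / width = (1/10 − 0/1) / 1/1 = 1/10
  f: [0/1, 1/5) ← scaled code falls here ✓
  c: [1/5, 4/5) 
  a: [4/5, 1/1) 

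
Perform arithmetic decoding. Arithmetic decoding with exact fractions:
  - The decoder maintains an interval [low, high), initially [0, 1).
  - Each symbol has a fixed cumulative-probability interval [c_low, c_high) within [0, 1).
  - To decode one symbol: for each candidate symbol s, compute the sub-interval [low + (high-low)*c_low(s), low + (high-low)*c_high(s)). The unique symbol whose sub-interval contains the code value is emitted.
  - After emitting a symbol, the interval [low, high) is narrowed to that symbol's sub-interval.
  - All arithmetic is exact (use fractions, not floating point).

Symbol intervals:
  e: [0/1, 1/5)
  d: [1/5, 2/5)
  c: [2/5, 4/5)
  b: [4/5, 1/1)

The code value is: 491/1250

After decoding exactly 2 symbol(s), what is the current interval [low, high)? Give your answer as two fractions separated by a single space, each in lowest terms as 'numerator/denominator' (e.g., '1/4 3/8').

Step 1: interval [0/1, 1/1), width = 1/1 - 0/1 = 1/1
  'e': [0/1 + 1/1*0/1, 0/1 + 1/1*1/5) = [0/1, 1/5)
  'd': [0/1 + 1/1*1/5, 0/1 + 1/1*2/5) = [1/5, 2/5) <- contains code 491/1250
  'c': [0/1 + 1/1*2/5, 0/1 + 1/1*4/5) = [2/5, 4/5)
  'b': [0/1 + 1/1*4/5, 0/1 + 1/1*1/1) = [4/5, 1/1)
  emit 'd', narrow to [1/5, 2/5)
Step 2: interval [1/5, 2/5), width = 2/5 - 1/5 = 1/5
  'e': [1/5 + 1/5*0/1, 1/5 + 1/5*1/5) = [1/5, 6/25)
  'd': [1/5 + 1/5*1/5, 1/5 + 1/5*2/5) = [6/25, 7/25)
  'c': [1/5 + 1/5*2/5, 1/5 + 1/5*4/5) = [7/25, 9/25)
  'b': [1/5 + 1/5*4/5, 1/5 + 1/5*1/1) = [9/25, 2/5) <- contains code 491/1250
  emit 'b', narrow to [9/25, 2/5)

Answer: 9/25 2/5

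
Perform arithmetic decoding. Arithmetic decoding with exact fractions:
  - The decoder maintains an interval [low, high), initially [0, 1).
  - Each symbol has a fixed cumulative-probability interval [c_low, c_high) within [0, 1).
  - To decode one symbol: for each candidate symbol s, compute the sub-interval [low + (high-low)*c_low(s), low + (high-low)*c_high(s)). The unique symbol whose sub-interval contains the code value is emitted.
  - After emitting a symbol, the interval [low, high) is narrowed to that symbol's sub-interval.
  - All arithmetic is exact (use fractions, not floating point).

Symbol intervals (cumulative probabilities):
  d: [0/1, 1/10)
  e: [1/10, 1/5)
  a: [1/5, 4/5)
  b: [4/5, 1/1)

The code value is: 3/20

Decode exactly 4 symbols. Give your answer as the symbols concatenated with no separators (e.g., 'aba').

Step 1: interval [0/1, 1/1), width = 1/1 - 0/1 = 1/1
  'd': [0/1 + 1/1*0/1, 0/1 + 1/1*1/10) = [0/1, 1/10)
  'e': [0/1 + 1/1*1/10, 0/1 + 1/1*1/5) = [1/10, 1/5) <- contains code 3/20
  'a': [0/1 + 1/1*1/5, 0/1 + 1/1*4/5) = [1/5, 4/5)
  'b': [0/1 + 1/1*4/5, 0/1 + 1/1*1/1) = [4/5, 1/1)
  emit 'e', narrow to [1/10, 1/5)
Step 2: interval [1/10, 1/5), width = 1/5 - 1/10 = 1/10
  'd': [1/10 + 1/10*0/1, 1/10 + 1/10*1/10) = [1/10, 11/100)
  'e': [1/10 + 1/10*1/10, 1/10 + 1/10*1/5) = [11/100, 3/25)
  'a': [1/10 + 1/10*1/5, 1/10 + 1/10*4/5) = [3/25, 9/50) <- contains code 3/20
  'b': [1/10 + 1/10*4/5, 1/10 + 1/10*1/1) = [9/50, 1/5)
  emit 'a', narrow to [3/25, 9/50)
Step 3: interval [3/25, 9/50), width = 9/50 - 3/25 = 3/50
  'd': [3/25 + 3/50*0/1, 3/25 + 3/50*1/10) = [3/25, 63/500)
  'e': [3/25 + 3/50*1/10, 3/25 + 3/50*1/5) = [63/500, 33/250)
  'a': [3/25 + 3/50*1/5, 3/25 + 3/50*4/5) = [33/250, 21/125) <- contains code 3/20
  'b': [3/25 + 3/50*4/5, 3/25 + 3/50*1/1) = [21/125, 9/50)
  emit 'a', narrow to [33/250, 21/125)
Step 4: interval [33/250, 21/125), width = 21/125 - 33/250 = 9/250
  'd': [33/250 + 9/250*0/1, 33/250 + 9/250*1/10) = [33/250, 339/2500)
  'e': [33/250 + 9/250*1/10, 33/250 + 9/250*1/5) = [339/2500, 87/625)
  'a': [33/250 + 9/250*1/5, 33/250 + 9/250*4/5) = [87/625, 201/1250) <- contains code 3/20
  'b': [33/250 + 9/250*4/5, 33/250 + 9/250*1/1) = [201/1250, 21/125)
  emit 'a', narrow to [87/625, 201/1250)

Answer: eaaa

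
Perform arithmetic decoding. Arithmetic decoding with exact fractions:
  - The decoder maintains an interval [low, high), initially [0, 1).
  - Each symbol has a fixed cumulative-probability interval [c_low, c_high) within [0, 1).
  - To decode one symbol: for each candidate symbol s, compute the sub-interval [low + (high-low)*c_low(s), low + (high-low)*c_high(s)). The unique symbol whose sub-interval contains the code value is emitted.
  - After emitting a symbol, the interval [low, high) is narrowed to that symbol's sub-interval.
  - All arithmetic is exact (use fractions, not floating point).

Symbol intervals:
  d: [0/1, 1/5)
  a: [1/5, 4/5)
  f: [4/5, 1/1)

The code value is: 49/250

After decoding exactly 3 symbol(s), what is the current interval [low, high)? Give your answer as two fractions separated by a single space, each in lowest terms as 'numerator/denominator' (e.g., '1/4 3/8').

Answer: 24/125 1/5

Derivation:
Step 1: interval [0/1, 1/1), width = 1/1 - 0/1 = 1/1
  'd': [0/1 + 1/1*0/1, 0/1 + 1/1*1/5) = [0/1, 1/5) <- contains code 49/250
  'a': [0/1 + 1/1*1/5, 0/1 + 1/1*4/5) = [1/5, 4/5)
  'f': [0/1 + 1/1*4/5, 0/1 + 1/1*1/1) = [4/5, 1/1)
  emit 'd', narrow to [0/1, 1/5)
Step 2: interval [0/1, 1/5), width = 1/5 - 0/1 = 1/5
  'd': [0/1 + 1/5*0/1, 0/1 + 1/5*1/5) = [0/1, 1/25)
  'a': [0/1 + 1/5*1/5, 0/1 + 1/5*4/5) = [1/25, 4/25)
  'f': [0/1 + 1/5*4/5, 0/1 + 1/5*1/1) = [4/25, 1/5) <- contains code 49/250
  emit 'f', narrow to [4/25, 1/5)
Step 3: interval [4/25, 1/5), width = 1/5 - 4/25 = 1/25
  'd': [4/25 + 1/25*0/1, 4/25 + 1/25*1/5) = [4/25, 21/125)
  'a': [4/25 + 1/25*1/5, 4/25 + 1/25*4/5) = [21/125, 24/125)
  'f': [4/25 + 1/25*4/5, 4/25 + 1/25*1/1) = [24/125, 1/5) <- contains code 49/250
  emit 'f', narrow to [24/125, 1/5)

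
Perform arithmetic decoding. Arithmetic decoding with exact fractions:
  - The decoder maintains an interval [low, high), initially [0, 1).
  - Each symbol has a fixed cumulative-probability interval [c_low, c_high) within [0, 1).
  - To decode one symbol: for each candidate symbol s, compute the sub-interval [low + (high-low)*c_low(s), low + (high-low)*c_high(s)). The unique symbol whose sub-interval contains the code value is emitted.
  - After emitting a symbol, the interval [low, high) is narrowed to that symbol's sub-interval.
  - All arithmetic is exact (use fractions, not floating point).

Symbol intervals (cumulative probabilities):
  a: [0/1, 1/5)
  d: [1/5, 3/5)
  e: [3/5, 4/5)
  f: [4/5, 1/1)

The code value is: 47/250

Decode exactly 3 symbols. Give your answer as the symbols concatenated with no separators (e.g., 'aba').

Step 1: interval [0/1, 1/1), width = 1/1 - 0/1 = 1/1
  'a': [0/1 + 1/1*0/1, 0/1 + 1/1*1/5) = [0/1, 1/5) <- contains code 47/250
  'd': [0/1 + 1/1*1/5, 0/1 + 1/1*3/5) = [1/5, 3/5)
  'e': [0/1 + 1/1*3/5, 0/1 + 1/1*4/5) = [3/5, 4/5)
  'f': [0/1 + 1/1*4/5, 0/1 + 1/1*1/1) = [4/5, 1/1)
  emit 'a', narrow to [0/1, 1/5)
Step 2: interval [0/1, 1/5), width = 1/5 - 0/1 = 1/5
  'a': [0/1 + 1/5*0/1, 0/1 + 1/5*1/5) = [0/1, 1/25)
  'd': [0/1 + 1/5*1/5, 0/1 + 1/5*3/5) = [1/25, 3/25)
  'e': [0/1 + 1/5*3/5, 0/1 + 1/5*4/5) = [3/25, 4/25)
  'f': [0/1 + 1/5*4/5, 0/1 + 1/5*1/1) = [4/25, 1/5) <- contains code 47/250
  emit 'f', narrow to [4/25, 1/5)
Step 3: interval [4/25, 1/5), width = 1/5 - 4/25 = 1/25
  'a': [4/25 + 1/25*0/1, 4/25 + 1/25*1/5) = [4/25, 21/125)
  'd': [4/25 + 1/25*1/5, 4/25 + 1/25*3/5) = [21/125, 23/125)
  'e': [4/25 + 1/25*3/5, 4/25 + 1/25*4/5) = [23/125, 24/125) <- contains code 47/250
  'f': [4/25 + 1/25*4/5, 4/25 + 1/25*1/1) = [24/125, 1/5)
  emit 'e', narrow to [23/125, 24/125)

Answer: afe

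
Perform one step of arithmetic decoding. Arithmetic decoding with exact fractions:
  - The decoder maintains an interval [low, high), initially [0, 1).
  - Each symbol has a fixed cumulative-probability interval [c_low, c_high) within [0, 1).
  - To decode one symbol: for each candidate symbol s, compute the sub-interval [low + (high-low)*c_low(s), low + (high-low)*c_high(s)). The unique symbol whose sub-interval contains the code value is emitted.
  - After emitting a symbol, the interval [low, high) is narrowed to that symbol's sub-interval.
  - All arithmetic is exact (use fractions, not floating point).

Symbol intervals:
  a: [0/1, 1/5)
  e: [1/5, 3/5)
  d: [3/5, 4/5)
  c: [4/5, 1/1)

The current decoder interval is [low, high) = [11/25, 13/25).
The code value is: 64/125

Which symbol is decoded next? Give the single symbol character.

Answer: c

Derivation:
Interval width = high − low = 13/25 − 11/25 = 2/25
Scaled code = (code − low) / width = (64/125 − 11/25) / 2/25 = 9/10
  a: [0/1, 1/5) 
  e: [1/5, 3/5) 
  d: [3/5, 4/5) 
  c: [4/5, 1/1) ← scaled code falls here ✓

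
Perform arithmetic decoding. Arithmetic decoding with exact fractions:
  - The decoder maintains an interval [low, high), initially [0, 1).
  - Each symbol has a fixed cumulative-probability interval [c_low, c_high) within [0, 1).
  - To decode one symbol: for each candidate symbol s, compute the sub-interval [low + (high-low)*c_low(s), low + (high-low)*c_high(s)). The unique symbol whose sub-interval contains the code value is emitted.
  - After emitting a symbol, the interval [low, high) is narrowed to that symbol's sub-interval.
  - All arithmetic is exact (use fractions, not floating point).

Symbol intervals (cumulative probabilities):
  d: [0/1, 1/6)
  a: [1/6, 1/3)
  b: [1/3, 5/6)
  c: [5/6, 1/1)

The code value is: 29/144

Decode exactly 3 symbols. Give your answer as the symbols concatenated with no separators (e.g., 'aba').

Step 1: interval [0/1, 1/1), width = 1/1 - 0/1 = 1/1
  'd': [0/1 + 1/1*0/1, 0/1 + 1/1*1/6) = [0/1, 1/6)
  'a': [0/1 + 1/1*1/6, 0/1 + 1/1*1/3) = [1/6, 1/3) <- contains code 29/144
  'b': [0/1 + 1/1*1/3, 0/1 + 1/1*5/6) = [1/3, 5/6)
  'c': [0/1 + 1/1*5/6, 0/1 + 1/1*1/1) = [5/6, 1/1)
  emit 'a', narrow to [1/6, 1/3)
Step 2: interval [1/6, 1/3), width = 1/3 - 1/6 = 1/6
  'd': [1/6 + 1/6*0/1, 1/6 + 1/6*1/6) = [1/6, 7/36)
  'a': [1/6 + 1/6*1/6, 1/6 + 1/6*1/3) = [7/36, 2/9) <- contains code 29/144
  'b': [1/6 + 1/6*1/3, 1/6 + 1/6*5/6) = [2/9, 11/36)
  'c': [1/6 + 1/6*5/6, 1/6 + 1/6*1/1) = [11/36, 1/3)
  emit 'a', narrow to [7/36, 2/9)
Step 3: interval [7/36, 2/9), width = 2/9 - 7/36 = 1/36
  'd': [7/36 + 1/36*0/1, 7/36 + 1/36*1/6) = [7/36, 43/216)
  'a': [7/36 + 1/36*1/6, 7/36 + 1/36*1/3) = [43/216, 11/54) <- contains code 29/144
  'b': [7/36 + 1/36*1/3, 7/36 + 1/36*5/6) = [11/54, 47/216)
  'c': [7/36 + 1/36*5/6, 7/36 + 1/36*1/1) = [47/216, 2/9)
  emit 'a', narrow to [43/216, 11/54)

Answer: aaa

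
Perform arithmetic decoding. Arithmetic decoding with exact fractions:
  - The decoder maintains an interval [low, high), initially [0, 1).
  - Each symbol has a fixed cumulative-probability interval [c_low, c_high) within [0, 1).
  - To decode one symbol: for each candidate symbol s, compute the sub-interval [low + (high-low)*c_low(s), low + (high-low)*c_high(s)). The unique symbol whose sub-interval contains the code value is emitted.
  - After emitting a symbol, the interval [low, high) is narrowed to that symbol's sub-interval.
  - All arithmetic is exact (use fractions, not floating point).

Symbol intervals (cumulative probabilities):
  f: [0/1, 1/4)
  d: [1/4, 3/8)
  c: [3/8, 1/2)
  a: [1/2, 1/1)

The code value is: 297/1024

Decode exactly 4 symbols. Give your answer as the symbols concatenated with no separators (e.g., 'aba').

Answer: ddaf

Derivation:
Step 1: interval [0/1, 1/1), width = 1/1 - 0/1 = 1/1
  'f': [0/1 + 1/1*0/1, 0/1 + 1/1*1/4) = [0/1, 1/4)
  'd': [0/1 + 1/1*1/4, 0/1 + 1/1*3/8) = [1/4, 3/8) <- contains code 297/1024
  'c': [0/1 + 1/1*3/8, 0/1 + 1/1*1/2) = [3/8, 1/2)
  'a': [0/1 + 1/1*1/2, 0/1 + 1/1*1/1) = [1/2, 1/1)
  emit 'd', narrow to [1/4, 3/8)
Step 2: interval [1/4, 3/8), width = 3/8 - 1/4 = 1/8
  'f': [1/4 + 1/8*0/1, 1/4 + 1/8*1/4) = [1/4, 9/32)
  'd': [1/4 + 1/8*1/4, 1/4 + 1/8*3/8) = [9/32, 19/64) <- contains code 297/1024
  'c': [1/4 + 1/8*3/8, 1/4 + 1/8*1/2) = [19/64, 5/16)
  'a': [1/4 + 1/8*1/2, 1/4 + 1/8*1/1) = [5/16, 3/8)
  emit 'd', narrow to [9/32, 19/64)
Step 3: interval [9/32, 19/64), width = 19/64 - 9/32 = 1/64
  'f': [9/32 + 1/64*0/1, 9/32 + 1/64*1/4) = [9/32, 73/256)
  'd': [9/32 + 1/64*1/4, 9/32 + 1/64*3/8) = [73/256, 147/512)
  'c': [9/32 + 1/64*3/8, 9/32 + 1/64*1/2) = [147/512, 37/128)
  'a': [9/32 + 1/64*1/2, 9/32 + 1/64*1/1) = [37/128, 19/64) <- contains code 297/1024
  emit 'a', narrow to [37/128, 19/64)
Step 4: interval [37/128, 19/64), width = 19/64 - 37/128 = 1/128
  'f': [37/128 + 1/128*0/1, 37/128 + 1/128*1/4) = [37/128, 149/512) <- contains code 297/1024
  'd': [37/128 + 1/128*1/4, 37/128 + 1/128*3/8) = [149/512, 299/1024)
  'c': [37/128 + 1/128*3/8, 37/128 + 1/128*1/2) = [299/1024, 75/256)
  'a': [37/128 + 1/128*1/2, 37/128 + 1/128*1/1) = [75/256, 19/64)
  emit 'f', narrow to [37/128, 149/512)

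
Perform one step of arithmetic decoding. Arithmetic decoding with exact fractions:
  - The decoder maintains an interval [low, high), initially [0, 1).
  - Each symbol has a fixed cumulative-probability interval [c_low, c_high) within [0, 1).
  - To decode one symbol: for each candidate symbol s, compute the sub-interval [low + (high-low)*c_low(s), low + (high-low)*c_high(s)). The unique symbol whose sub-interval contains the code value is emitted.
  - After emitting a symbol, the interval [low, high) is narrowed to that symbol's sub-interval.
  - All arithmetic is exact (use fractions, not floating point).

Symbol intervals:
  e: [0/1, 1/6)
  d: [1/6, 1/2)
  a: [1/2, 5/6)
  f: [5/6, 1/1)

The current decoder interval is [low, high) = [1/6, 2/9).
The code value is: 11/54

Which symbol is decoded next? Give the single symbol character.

Interval width = high − low = 2/9 − 1/6 = 1/18
Scaled code = (code − low) / width = (11/54 − 1/6) / 1/18 = 2/3
  e: [0/1, 1/6) 
  d: [1/6, 1/2) 
  a: [1/2, 5/6) ← scaled code falls here ✓
  f: [5/6, 1/1) 

Answer: a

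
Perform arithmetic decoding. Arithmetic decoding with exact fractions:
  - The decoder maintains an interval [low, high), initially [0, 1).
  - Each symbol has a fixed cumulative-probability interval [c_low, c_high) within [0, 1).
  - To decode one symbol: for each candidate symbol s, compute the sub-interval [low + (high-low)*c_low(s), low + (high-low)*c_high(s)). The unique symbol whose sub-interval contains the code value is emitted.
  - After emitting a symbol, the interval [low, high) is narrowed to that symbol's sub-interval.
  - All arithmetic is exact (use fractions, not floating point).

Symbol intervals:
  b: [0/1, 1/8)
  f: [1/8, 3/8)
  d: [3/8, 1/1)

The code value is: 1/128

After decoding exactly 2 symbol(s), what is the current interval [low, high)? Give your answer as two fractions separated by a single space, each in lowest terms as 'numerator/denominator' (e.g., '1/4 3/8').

Step 1: interval [0/1, 1/1), width = 1/1 - 0/1 = 1/1
  'b': [0/1 + 1/1*0/1, 0/1 + 1/1*1/8) = [0/1, 1/8) <- contains code 1/128
  'f': [0/1 + 1/1*1/8, 0/1 + 1/1*3/8) = [1/8, 3/8)
  'd': [0/1 + 1/1*3/8, 0/1 + 1/1*1/1) = [3/8, 1/1)
  emit 'b', narrow to [0/1, 1/8)
Step 2: interval [0/1, 1/8), width = 1/8 - 0/1 = 1/8
  'b': [0/1 + 1/8*0/1, 0/1 + 1/8*1/8) = [0/1, 1/64) <- contains code 1/128
  'f': [0/1 + 1/8*1/8, 0/1 + 1/8*3/8) = [1/64, 3/64)
  'd': [0/1 + 1/8*3/8, 0/1 + 1/8*1/1) = [3/64, 1/8)
  emit 'b', narrow to [0/1, 1/64)

Answer: 0/1 1/64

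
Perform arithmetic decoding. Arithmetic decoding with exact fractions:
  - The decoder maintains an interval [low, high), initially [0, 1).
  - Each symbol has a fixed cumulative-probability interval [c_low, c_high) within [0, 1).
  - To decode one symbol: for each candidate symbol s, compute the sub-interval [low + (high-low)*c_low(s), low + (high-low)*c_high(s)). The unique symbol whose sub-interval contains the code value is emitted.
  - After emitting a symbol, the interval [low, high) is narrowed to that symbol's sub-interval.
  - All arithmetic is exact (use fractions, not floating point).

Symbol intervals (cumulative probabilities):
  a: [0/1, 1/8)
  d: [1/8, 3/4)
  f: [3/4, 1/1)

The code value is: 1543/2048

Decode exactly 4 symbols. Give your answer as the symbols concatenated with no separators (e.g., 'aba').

Step 1: interval [0/1, 1/1), width = 1/1 - 0/1 = 1/1
  'a': [0/1 + 1/1*0/1, 0/1 + 1/1*1/8) = [0/1, 1/8)
  'd': [0/1 + 1/1*1/8, 0/1 + 1/1*3/4) = [1/8, 3/4)
  'f': [0/1 + 1/1*3/4, 0/1 + 1/1*1/1) = [3/4, 1/1) <- contains code 1543/2048
  emit 'f', narrow to [3/4, 1/1)
Step 2: interval [3/4, 1/1), width = 1/1 - 3/4 = 1/4
  'a': [3/4 + 1/4*0/1, 3/4 + 1/4*1/8) = [3/4, 25/32) <- contains code 1543/2048
  'd': [3/4 + 1/4*1/8, 3/4 + 1/4*3/4) = [25/32, 15/16)
  'f': [3/4 + 1/4*3/4, 3/4 + 1/4*1/1) = [15/16, 1/1)
  emit 'a', narrow to [3/4, 25/32)
Step 3: interval [3/4, 25/32), width = 25/32 - 3/4 = 1/32
  'a': [3/4 + 1/32*0/1, 3/4 + 1/32*1/8) = [3/4, 193/256) <- contains code 1543/2048
  'd': [3/4 + 1/32*1/8, 3/4 + 1/32*3/4) = [193/256, 99/128)
  'f': [3/4 + 1/32*3/4, 3/4 + 1/32*1/1) = [99/128, 25/32)
  emit 'a', narrow to [3/4, 193/256)
Step 4: interval [3/4, 193/256), width = 193/256 - 3/4 = 1/256
  'a': [3/4 + 1/256*0/1, 3/4 + 1/256*1/8) = [3/4, 1537/2048)
  'd': [3/4 + 1/256*1/8, 3/4 + 1/256*3/4) = [1537/2048, 771/1024)
  'f': [3/4 + 1/256*3/4, 3/4 + 1/256*1/1) = [771/1024, 193/256) <- contains code 1543/2048
  emit 'f', narrow to [771/1024, 193/256)

Answer: faaf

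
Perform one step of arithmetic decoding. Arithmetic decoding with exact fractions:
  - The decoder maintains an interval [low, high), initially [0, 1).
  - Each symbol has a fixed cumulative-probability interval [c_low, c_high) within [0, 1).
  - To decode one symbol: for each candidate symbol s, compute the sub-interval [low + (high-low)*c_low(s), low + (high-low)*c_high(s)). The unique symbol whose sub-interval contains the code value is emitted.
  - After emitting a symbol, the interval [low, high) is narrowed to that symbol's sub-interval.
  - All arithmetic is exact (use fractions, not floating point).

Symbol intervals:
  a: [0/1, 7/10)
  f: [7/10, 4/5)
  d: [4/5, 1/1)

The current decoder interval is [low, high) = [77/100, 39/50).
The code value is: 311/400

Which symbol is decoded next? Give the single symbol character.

Answer: f

Derivation:
Interval width = high − low = 39/50 − 77/100 = 1/100
Scaled code = (code − low) / width = (311/400 − 77/100) / 1/100 = 3/4
  a: [0/1, 7/10) 
  f: [7/10, 4/5) ← scaled code falls here ✓
  d: [4/5, 1/1) 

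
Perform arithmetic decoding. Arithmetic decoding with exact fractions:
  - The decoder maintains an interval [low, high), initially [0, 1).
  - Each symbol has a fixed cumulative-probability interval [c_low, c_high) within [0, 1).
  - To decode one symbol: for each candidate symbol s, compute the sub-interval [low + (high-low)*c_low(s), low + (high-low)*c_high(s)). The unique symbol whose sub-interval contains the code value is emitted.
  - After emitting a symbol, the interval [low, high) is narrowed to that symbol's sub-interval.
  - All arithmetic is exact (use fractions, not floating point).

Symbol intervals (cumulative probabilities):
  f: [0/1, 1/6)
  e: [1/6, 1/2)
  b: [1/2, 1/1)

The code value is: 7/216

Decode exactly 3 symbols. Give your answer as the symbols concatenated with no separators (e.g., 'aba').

Step 1: interval [0/1, 1/1), width = 1/1 - 0/1 = 1/1
  'f': [0/1 + 1/1*0/1, 0/1 + 1/1*1/6) = [0/1, 1/6) <- contains code 7/216
  'e': [0/1 + 1/1*1/6, 0/1 + 1/1*1/2) = [1/6, 1/2)
  'b': [0/1 + 1/1*1/2, 0/1 + 1/1*1/1) = [1/2, 1/1)
  emit 'f', narrow to [0/1, 1/6)
Step 2: interval [0/1, 1/6), width = 1/6 - 0/1 = 1/6
  'f': [0/1 + 1/6*0/1, 0/1 + 1/6*1/6) = [0/1, 1/36)
  'e': [0/1 + 1/6*1/6, 0/1 + 1/6*1/2) = [1/36, 1/12) <- contains code 7/216
  'b': [0/1 + 1/6*1/2, 0/1 + 1/6*1/1) = [1/12, 1/6)
  emit 'e', narrow to [1/36, 1/12)
Step 3: interval [1/36, 1/12), width = 1/12 - 1/36 = 1/18
  'f': [1/36 + 1/18*0/1, 1/36 + 1/18*1/6) = [1/36, 1/27) <- contains code 7/216
  'e': [1/36 + 1/18*1/6, 1/36 + 1/18*1/2) = [1/27, 1/18)
  'b': [1/36 + 1/18*1/2, 1/36 + 1/18*1/1) = [1/18, 1/12)
  emit 'f', narrow to [1/36, 1/27)

Answer: fef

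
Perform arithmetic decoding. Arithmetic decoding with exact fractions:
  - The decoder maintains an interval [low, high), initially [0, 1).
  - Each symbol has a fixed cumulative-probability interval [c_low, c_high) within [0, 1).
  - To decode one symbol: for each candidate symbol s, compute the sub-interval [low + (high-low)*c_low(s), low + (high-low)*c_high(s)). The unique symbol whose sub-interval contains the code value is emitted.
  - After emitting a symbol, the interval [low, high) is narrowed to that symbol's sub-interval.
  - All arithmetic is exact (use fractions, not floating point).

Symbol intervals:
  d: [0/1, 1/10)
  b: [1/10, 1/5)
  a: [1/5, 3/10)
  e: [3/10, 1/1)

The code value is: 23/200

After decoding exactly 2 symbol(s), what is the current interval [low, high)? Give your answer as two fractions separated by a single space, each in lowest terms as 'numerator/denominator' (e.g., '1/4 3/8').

Step 1: interval [0/1, 1/1), width = 1/1 - 0/1 = 1/1
  'd': [0/1 + 1/1*0/1, 0/1 + 1/1*1/10) = [0/1, 1/10)
  'b': [0/1 + 1/1*1/10, 0/1 + 1/1*1/5) = [1/10, 1/5) <- contains code 23/200
  'a': [0/1 + 1/1*1/5, 0/1 + 1/1*3/10) = [1/5, 3/10)
  'e': [0/1 + 1/1*3/10, 0/1 + 1/1*1/1) = [3/10, 1/1)
  emit 'b', narrow to [1/10, 1/5)
Step 2: interval [1/10, 1/5), width = 1/5 - 1/10 = 1/10
  'd': [1/10 + 1/10*0/1, 1/10 + 1/10*1/10) = [1/10, 11/100)
  'b': [1/10 + 1/10*1/10, 1/10 + 1/10*1/5) = [11/100, 3/25) <- contains code 23/200
  'a': [1/10 + 1/10*1/5, 1/10 + 1/10*3/10) = [3/25, 13/100)
  'e': [1/10 + 1/10*3/10, 1/10 + 1/10*1/1) = [13/100, 1/5)
  emit 'b', narrow to [11/100, 3/25)

Answer: 11/100 3/25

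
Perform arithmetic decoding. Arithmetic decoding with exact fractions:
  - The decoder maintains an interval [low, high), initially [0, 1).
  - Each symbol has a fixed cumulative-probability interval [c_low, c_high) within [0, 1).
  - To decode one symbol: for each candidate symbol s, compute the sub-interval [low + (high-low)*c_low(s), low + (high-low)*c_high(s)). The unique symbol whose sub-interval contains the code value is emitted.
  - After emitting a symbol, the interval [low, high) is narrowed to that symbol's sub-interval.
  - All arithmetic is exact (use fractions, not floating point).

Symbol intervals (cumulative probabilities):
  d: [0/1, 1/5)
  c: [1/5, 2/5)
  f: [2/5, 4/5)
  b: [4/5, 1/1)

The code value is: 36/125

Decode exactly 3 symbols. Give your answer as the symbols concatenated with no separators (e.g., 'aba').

Step 1: interval [0/1, 1/1), width = 1/1 - 0/1 = 1/1
  'd': [0/1 + 1/1*0/1, 0/1 + 1/1*1/5) = [0/1, 1/5)
  'c': [0/1 + 1/1*1/5, 0/1 + 1/1*2/5) = [1/5, 2/5) <- contains code 36/125
  'f': [0/1 + 1/1*2/5, 0/1 + 1/1*4/5) = [2/5, 4/5)
  'b': [0/1 + 1/1*4/5, 0/1 + 1/1*1/1) = [4/5, 1/1)
  emit 'c', narrow to [1/5, 2/5)
Step 2: interval [1/5, 2/5), width = 2/5 - 1/5 = 1/5
  'd': [1/5 + 1/5*0/1, 1/5 + 1/5*1/5) = [1/5, 6/25)
  'c': [1/5 + 1/5*1/5, 1/5 + 1/5*2/5) = [6/25, 7/25)
  'f': [1/5 + 1/5*2/5, 1/5 + 1/5*4/5) = [7/25, 9/25) <- contains code 36/125
  'b': [1/5 + 1/5*4/5, 1/5 + 1/5*1/1) = [9/25, 2/5)
  emit 'f', narrow to [7/25, 9/25)
Step 3: interval [7/25, 9/25), width = 9/25 - 7/25 = 2/25
  'd': [7/25 + 2/25*0/1, 7/25 + 2/25*1/5) = [7/25, 37/125) <- contains code 36/125
  'c': [7/25 + 2/25*1/5, 7/25 + 2/25*2/5) = [37/125, 39/125)
  'f': [7/25 + 2/25*2/5, 7/25 + 2/25*4/5) = [39/125, 43/125)
  'b': [7/25 + 2/25*4/5, 7/25 + 2/25*1/1) = [43/125, 9/25)
  emit 'd', narrow to [7/25, 37/125)

Answer: cfd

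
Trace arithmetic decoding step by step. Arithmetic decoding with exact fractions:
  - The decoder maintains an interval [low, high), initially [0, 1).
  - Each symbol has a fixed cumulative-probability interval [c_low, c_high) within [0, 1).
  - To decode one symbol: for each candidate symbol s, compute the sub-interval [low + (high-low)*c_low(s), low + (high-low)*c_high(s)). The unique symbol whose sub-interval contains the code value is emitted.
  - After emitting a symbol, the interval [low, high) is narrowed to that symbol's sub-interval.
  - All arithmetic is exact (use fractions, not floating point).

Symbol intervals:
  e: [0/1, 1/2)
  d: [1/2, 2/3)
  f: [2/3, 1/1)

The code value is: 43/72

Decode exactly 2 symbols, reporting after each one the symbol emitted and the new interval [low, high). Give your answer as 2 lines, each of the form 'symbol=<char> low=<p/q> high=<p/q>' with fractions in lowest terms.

Answer: symbol=d low=1/2 high=2/3
symbol=d low=7/12 high=11/18

Derivation:
Step 1: interval [0/1, 1/1), width = 1/1 - 0/1 = 1/1
  'e': [0/1 + 1/1*0/1, 0/1 + 1/1*1/2) = [0/1, 1/2)
  'd': [0/1 + 1/1*1/2, 0/1 + 1/1*2/3) = [1/2, 2/3) <- contains code 43/72
  'f': [0/1 + 1/1*2/3, 0/1 + 1/1*1/1) = [2/3, 1/1)
  emit 'd', narrow to [1/2, 2/3)
Step 2: interval [1/2, 2/3), width = 2/3 - 1/2 = 1/6
  'e': [1/2 + 1/6*0/1, 1/2 + 1/6*1/2) = [1/2, 7/12)
  'd': [1/2 + 1/6*1/2, 1/2 + 1/6*2/3) = [7/12, 11/18) <- contains code 43/72
  'f': [1/2 + 1/6*2/3, 1/2 + 1/6*1/1) = [11/18, 2/3)
  emit 'd', narrow to [7/12, 11/18)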